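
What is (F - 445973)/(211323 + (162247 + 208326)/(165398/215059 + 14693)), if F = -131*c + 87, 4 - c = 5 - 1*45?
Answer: -713613161635125/333933070503431 ≈ -2.1370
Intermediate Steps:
c = 44 (c = 4 - (5 - 1*45) = 4 - (5 - 45) = 4 - 1*(-40) = 4 + 40 = 44)
F = -5677 (F = -131*44 + 87 = -5764 + 87 = -5677)
(F - 445973)/(211323 + (162247 + 208326)/(165398/215059 + 14693)) = (-5677 - 445973)/(211323 + (162247 + 208326)/(165398/215059 + 14693)) = -451650/(211323 + 370573/(165398*(1/215059) + 14693)) = -451650/(211323 + 370573/(165398/215059 + 14693)) = -451650/(211323 + 370573/(3160027285/215059)) = -451650/(211323 + 370573*(215059/3160027285)) = -451650/(211323 + 79695058807/3160027285) = -451650/667866141006862/3160027285 = -451650*3160027285/667866141006862 = -713613161635125/333933070503431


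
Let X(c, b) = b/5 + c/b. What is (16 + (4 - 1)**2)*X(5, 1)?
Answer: 130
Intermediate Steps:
X(c, b) = b/5 + c/b (X(c, b) = b*(1/5) + c/b = b/5 + c/b)
(16 + (4 - 1)**2)*X(5, 1) = (16 + (4 - 1)**2)*((1/5)*1 + 5/1) = (16 + 3**2)*(1/5 + 5*1) = (16 + 9)*(1/5 + 5) = 25*(26/5) = 130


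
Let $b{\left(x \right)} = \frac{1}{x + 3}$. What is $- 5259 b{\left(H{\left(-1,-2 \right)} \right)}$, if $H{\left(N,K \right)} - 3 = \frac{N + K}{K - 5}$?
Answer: $- \frac{12271}{15} \approx -818.07$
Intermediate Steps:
$H{\left(N,K \right)} = 3 + \frac{K + N}{-5 + K}$ ($H{\left(N,K \right)} = 3 + \frac{N + K}{K - 5} = 3 + \frac{K + N}{-5 + K}$)
$b{\left(x \right)} = \frac{1}{3 + x}$
$- 5259 b{\left(H{\left(-1,-2 \right)} \right)} = - \frac{5259}{3 + \frac{-15 - 1 + 4 \left(-2\right)}{-5 - 2}} = - \frac{5259}{3 + \frac{-15 - 1 - 8}{-7}} = - \frac{5259}{3 - - \frac{24}{7}} = - \frac{5259}{3 + \frac{24}{7}} = - \frac{5259}{\frac{45}{7}} = \left(-5259\right) \frac{7}{45} = - \frac{12271}{15}$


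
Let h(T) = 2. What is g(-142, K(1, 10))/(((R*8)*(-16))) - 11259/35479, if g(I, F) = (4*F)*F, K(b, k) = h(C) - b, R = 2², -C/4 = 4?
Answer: -1476631/4541312 ≈ -0.32516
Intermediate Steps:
C = -16 (C = -4*4 = -16)
R = 4
K(b, k) = 2 - b
g(I, F) = 4*F²
g(-142, K(1, 10))/(((R*8)*(-16))) - 11259/35479 = (4*(2 - 1*1)²)/(((4*8)*(-16))) - 11259/35479 = (4*(2 - 1)²)/((32*(-16))) - 11259*1/35479 = (4*1²)/(-512) - 11259/35479 = (4*1)*(-1/512) - 11259/35479 = 4*(-1/512) - 11259/35479 = -1/128 - 11259/35479 = -1476631/4541312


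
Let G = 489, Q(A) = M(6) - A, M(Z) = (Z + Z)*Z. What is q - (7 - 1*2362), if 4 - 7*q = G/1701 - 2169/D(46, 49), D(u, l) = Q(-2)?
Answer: 693063223/293706 ≈ 2359.7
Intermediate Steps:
M(Z) = 2*Z² (M(Z) = (2*Z)*Z = 2*Z²)
Q(A) = 72 - A (Q(A) = 2*6² - A = 2*36 - A = 72 - A)
D(u, l) = 74 (D(u, l) = 72 - 1*(-2) = 72 + 2 = 74)
q = 1385593/293706 (q = 4/7 - (489/1701 - 2169/74)/7 = 4/7 - (489*(1/1701) - 2169*1/74)/7 = 4/7 - (163/567 - 2169/74)/7 = 4/7 - ⅐*(-1217761/41958) = 4/7 + 1217761/293706 = 1385593/293706 ≈ 4.7176)
q - (7 - 1*2362) = 1385593/293706 - (7 - 1*2362) = 1385593/293706 - (7 - 2362) = 1385593/293706 - 1*(-2355) = 1385593/293706 + 2355 = 693063223/293706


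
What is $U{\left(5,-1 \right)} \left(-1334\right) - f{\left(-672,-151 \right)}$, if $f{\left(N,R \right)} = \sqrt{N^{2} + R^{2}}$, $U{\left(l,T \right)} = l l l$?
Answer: $-166750 - \sqrt{474385} \approx -1.6744 \cdot 10^{5}$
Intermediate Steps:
$U{\left(l,T \right)} = l^{3}$ ($U{\left(l,T \right)} = l^{2} l = l^{3}$)
$U{\left(5,-1 \right)} \left(-1334\right) - f{\left(-672,-151 \right)} = 5^{3} \left(-1334\right) - \sqrt{\left(-672\right)^{2} + \left(-151\right)^{2}} = 125 \left(-1334\right) - \sqrt{451584 + 22801} = -166750 - \sqrt{474385}$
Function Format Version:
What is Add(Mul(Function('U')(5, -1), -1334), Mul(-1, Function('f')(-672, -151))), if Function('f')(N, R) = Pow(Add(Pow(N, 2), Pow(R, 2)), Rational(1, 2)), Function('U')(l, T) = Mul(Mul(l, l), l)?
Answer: Add(-166750, Mul(-1, Pow(474385, Rational(1, 2)))) ≈ -1.6744e+5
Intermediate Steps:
Function('U')(l, T) = Pow(l, 3) (Function('U')(l, T) = Mul(Pow(l, 2), l) = Pow(l, 3))
Add(Mul(Function('U')(5, -1), -1334), Mul(-1, Function('f')(-672, -151))) = Add(Mul(Pow(5, 3), -1334), Mul(-1, Pow(Add(Pow(-672, 2), Pow(-151, 2)), Rational(1, 2)))) = Add(Mul(125, -1334), Mul(-1, Pow(Add(451584, 22801), Rational(1, 2)))) = Add(-166750, Mul(-1, Pow(474385, Rational(1, 2))))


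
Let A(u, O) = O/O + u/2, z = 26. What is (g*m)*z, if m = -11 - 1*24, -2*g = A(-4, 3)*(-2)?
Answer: 910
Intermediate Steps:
A(u, O) = 1 + u/2 (A(u, O) = 1 + u*(½) = 1 + u/2)
g = -1 (g = -(1 + (½)*(-4))*(-2)/2 = -(1 - 2)*(-2)/2 = -(-1)*(-2)/2 = -½*2 = -1)
m = -35 (m = -11 - 24 = -35)
(g*m)*z = -1*(-35)*26 = 35*26 = 910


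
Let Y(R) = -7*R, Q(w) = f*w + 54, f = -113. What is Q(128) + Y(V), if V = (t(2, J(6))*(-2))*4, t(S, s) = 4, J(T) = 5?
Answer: -14186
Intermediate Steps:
Q(w) = 54 - 113*w (Q(w) = -113*w + 54 = 54 - 113*w)
V = -32 (V = (4*(-2))*4 = -8*4 = -32)
Q(128) + Y(V) = (54 - 113*128) - 7*(-32) = (54 - 14464) + 224 = -14410 + 224 = -14186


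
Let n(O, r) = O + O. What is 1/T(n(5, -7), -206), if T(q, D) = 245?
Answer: 1/245 ≈ 0.0040816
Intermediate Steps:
n(O, r) = 2*O
1/T(n(5, -7), -206) = 1/245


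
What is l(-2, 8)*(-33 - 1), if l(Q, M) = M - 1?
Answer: -238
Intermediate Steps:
l(Q, M) = -1 + M
l(-2, 8)*(-33 - 1) = (-1 + 8)*(-33 - 1) = 7*(-34) = -238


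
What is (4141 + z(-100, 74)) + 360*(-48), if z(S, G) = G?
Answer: -13065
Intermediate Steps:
(4141 + z(-100, 74)) + 360*(-48) = (4141 + 74) + 360*(-48) = 4215 - 17280 = -13065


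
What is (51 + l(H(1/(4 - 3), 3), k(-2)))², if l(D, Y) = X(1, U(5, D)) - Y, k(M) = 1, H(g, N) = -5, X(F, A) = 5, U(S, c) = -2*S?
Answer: 3025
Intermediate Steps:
l(D, Y) = 5 - Y
(51 + l(H(1/(4 - 3), 3), k(-2)))² = (51 + (5 - 1*1))² = (51 + (5 - 1))² = (51 + 4)² = 55² = 3025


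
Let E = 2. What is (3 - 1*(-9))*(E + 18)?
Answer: 240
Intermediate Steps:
(3 - 1*(-9))*(E + 18) = (3 - 1*(-9))*(2 + 18) = (3 + 9)*20 = 12*20 = 240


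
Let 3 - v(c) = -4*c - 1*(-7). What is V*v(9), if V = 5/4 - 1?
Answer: 8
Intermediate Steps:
v(c) = -4 + 4*c (v(c) = 3 - (-4*c - 1*(-7)) = 3 - (-4*c + 7) = 3 - (7 - 4*c) = 3 + (-7 + 4*c) = -4 + 4*c)
V = ¼ (V = 5*(¼) - 1 = 5/4 - 1 = ¼ ≈ 0.25000)
V*v(9) = (-4 + 4*9)/4 = (-4 + 36)/4 = (¼)*32 = 8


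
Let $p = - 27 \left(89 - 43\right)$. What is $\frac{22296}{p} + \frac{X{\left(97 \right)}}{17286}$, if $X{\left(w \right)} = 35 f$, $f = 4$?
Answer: $- \frac{10700966}{596367} \approx -17.944$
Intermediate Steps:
$p = -1242$ ($p = \left(-27\right) 46 = -1242$)
$X{\left(w \right)} = 140$ ($X{\left(w \right)} = 35 \cdot 4 = 140$)
$\frac{22296}{p} + \frac{X{\left(97 \right)}}{17286} = \frac{22296}{-1242} + \frac{140}{17286} = 22296 \left(- \frac{1}{1242}\right) + 140 \cdot \frac{1}{17286} = - \frac{3716}{207} + \frac{70}{8643} = - \frac{10700966}{596367}$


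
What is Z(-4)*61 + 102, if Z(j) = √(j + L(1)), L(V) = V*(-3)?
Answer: 102 + 61*I*√7 ≈ 102.0 + 161.39*I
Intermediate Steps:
L(V) = -3*V
Z(j) = √(-3 + j) (Z(j) = √(j - 3*1) = √(j - 3) = √(-3 + j))
Z(-4)*61 + 102 = √(-3 - 4)*61 + 102 = √(-7)*61 + 102 = (I*√7)*61 + 102 = 61*I*√7 + 102 = 102 + 61*I*√7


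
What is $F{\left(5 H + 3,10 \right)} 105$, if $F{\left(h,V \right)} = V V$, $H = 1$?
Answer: $10500$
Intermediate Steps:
$F{\left(h,V \right)} = V^{2}$
$F{\left(5 H + 3,10 \right)} 105 = 10^{2} \cdot 105 = 100 \cdot 105 = 10500$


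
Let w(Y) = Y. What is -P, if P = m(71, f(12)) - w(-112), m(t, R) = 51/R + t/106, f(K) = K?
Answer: -24787/212 ≈ -116.92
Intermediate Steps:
m(t, R) = 51/R + t/106 (m(t, R) = 51/R + t*(1/106) = 51/R + t/106)
P = 24787/212 (P = (51/12 + (1/106)*71) - 1*(-112) = (51*(1/12) + 71/106) + 112 = (17/4 + 71/106) + 112 = 1043/212 + 112 = 24787/212 ≈ 116.92)
-P = -1*24787/212 = -24787/212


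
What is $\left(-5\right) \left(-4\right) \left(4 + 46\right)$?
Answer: $1000$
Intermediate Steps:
$\left(-5\right) \left(-4\right) \left(4 + 46\right) = 20 \cdot 50 = 1000$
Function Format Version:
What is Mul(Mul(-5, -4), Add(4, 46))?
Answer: 1000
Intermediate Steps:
Mul(Mul(-5, -4), Add(4, 46)) = Mul(20, 50) = 1000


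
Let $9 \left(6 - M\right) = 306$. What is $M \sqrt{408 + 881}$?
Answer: $- 28 \sqrt{1289} \approx -1005.3$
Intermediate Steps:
$M = -28$ ($M = 6 - 34 = -28$)
$M \sqrt{408 + 881} = - 28 \sqrt{408 + 881} = - 28 \sqrt{1289}$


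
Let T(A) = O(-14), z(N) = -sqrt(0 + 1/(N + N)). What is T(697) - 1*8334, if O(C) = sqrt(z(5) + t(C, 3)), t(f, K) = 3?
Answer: -8334 + sqrt(300 - 10*sqrt(10))/10 ≈ -8332.4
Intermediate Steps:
z(N) = -sqrt(2)*sqrt(1/N)/2 (z(N) = -sqrt(0 + 1/(2*N)) = -sqrt(1/(2*N)) = -sqrt(2)*sqrt(1/N)/2)
O(C) = sqrt(3 - sqrt(10)/10) (O(C) = sqrt(-sqrt(2)*sqrt(1/5)/2 + 3) = sqrt(-sqrt(2)*sqrt(5)/5/2 + 3) = sqrt(-sqrt(10)/10 + 3) = sqrt(3 - sqrt(10)/10))
T(A) = sqrt(300 - 10*sqrt(10))/10
T(697) - 1*8334 = sqrt(300 - 10*sqrt(10))/10 - 1*8334 = sqrt(300 - 10*sqrt(10))/10 - 8334 = -8334 + sqrt(300 - 10*sqrt(10))/10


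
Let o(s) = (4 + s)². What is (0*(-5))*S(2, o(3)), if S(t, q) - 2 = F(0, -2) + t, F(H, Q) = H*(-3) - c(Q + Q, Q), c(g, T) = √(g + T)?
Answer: 0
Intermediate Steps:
c(g, T) = √(T + g)
F(H, Q) = -3*H - √3*√Q (F(H, Q) = H*(-3) - √(Q + (Q + Q)) = -3*H - √(Q + 2*Q) = -3*H - √(3*Q) = -3*H - √3*√Q)
S(t, q) = 2 + t - I*√6 (S(t, q) = 2 + ((-3*0 - √3*√(-2)) + t) = 2 + ((0 - √3*I*√2) + t) = 2 + ((0 - I*√6) + t) = 2 + (-I*√6 + t) = 2 + (t - I*√6) = 2 + t - I*√6)
(0*(-5))*S(2, o(3)) = (0*(-5))*(2 + 2 - I*√6) = 0*(4 - I*√6) = 0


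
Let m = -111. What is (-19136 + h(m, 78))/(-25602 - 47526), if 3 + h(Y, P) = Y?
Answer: 875/3324 ≈ 0.26324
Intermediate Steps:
h(Y, P) = -3 + Y
(-19136 + h(m, 78))/(-25602 - 47526) = (-19136 + (-3 - 111))/(-25602 - 47526) = (-19136 - 114)/(-73128) = -19250*(-1/73128) = 875/3324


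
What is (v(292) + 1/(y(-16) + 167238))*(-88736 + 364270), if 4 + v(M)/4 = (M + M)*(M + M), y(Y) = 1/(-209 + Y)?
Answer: 2020576142064201954/5375507 ≈ 3.7589e+11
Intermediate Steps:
v(M) = -16 + 16*M² (v(M) = -16 + 4*((M + M)*(M + M)) = -16 + 4*((2*M)*(2*M)) = -16 + 4*(4*M²) = -16 + 16*M²)
(v(292) + 1/(y(-16) + 167238))*(-88736 + 364270) = ((-16 + 16*292²) + 1/(1/(-209 - 16) + 167238))*(-88736 + 364270) = ((-16 + 16*85264) + 1/(1/(-225) + 167238))*275534 = ((-16 + 1364224) + 1/(-1/225 + 167238))*275534 = (1364208 + 1/(37628549/225))*275534 = (1364208 + 225/37628549)*275534 = (51333167574417/37628549)*275534 = 2020576142064201954/5375507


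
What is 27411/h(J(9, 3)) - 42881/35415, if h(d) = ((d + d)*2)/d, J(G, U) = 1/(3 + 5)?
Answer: 970589041/141660 ≈ 6851.5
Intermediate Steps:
J(G, U) = 1/8
h(d) = 4 (h(d) = ((2*d)*2)/d = (4*d)/d = 4)
27411/h(J(9, 3)) - 42881/35415 = 27411/4 - 42881/35415 = 970589041/141660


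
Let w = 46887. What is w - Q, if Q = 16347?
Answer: 30540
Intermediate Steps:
w - Q = 46887 - 1*16347 = 46887 - 16347 = 30540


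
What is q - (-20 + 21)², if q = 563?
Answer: 562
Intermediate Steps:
q - (-20 + 21)² = 563 - (-20 + 21)² = 563 - 1*1² = 563 - 1*1 = 563 - 1 = 562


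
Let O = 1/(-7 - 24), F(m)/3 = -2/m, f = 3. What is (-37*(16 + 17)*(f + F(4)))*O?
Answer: 3663/62 ≈ 59.081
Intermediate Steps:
F(m) = -6/m (F(m) = 3*(-2/m) = -6/m)
O = -1/31 (O = 1/(-31) = -1/31 ≈ -0.032258)
(-37*(16 + 17)*(f + F(4)))*O = -37*(16 + 17)*(3 - 6/4)*(-1/31) = -1221*(3 - 6*¼)*(-1/31) = -1221*(3 - 3/2)*(-1/31) = -1221*3/2*(-1/31) = -37*99/2*(-1/31) = -3663/2*(-1/31) = 3663/62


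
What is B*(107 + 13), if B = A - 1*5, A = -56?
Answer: -7320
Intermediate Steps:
B = -61 (B = -56 - 1*5 = -56 - 5 = -61)
B*(107 + 13) = -61*(107 + 13) = -61*120 = -7320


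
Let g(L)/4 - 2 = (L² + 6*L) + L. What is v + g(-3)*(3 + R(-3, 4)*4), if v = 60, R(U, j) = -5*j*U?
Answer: -9660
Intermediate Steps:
g(L) = 8 + 4*L² + 28*L (g(L) = 8 + 4*((L² + 6*L) + L) = 8 + 4*(L² + 7*L) = 8 + (4*L² + 28*L) = 8 + 4*L² + 28*L)
R(U, j) = -5*U*j
v + g(-3)*(3 + R(-3, 4)*4) = 60 + (8 + 4*(-3)² + 28*(-3))*(3 - 5*(-3)*4*4) = 60 + (8 + 4*9 - 84)*(3 + 60*4) = 60 + (8 + 36 - 84)*(3 + 240) = 60 - 40*243 = 60 - 9720 = -9660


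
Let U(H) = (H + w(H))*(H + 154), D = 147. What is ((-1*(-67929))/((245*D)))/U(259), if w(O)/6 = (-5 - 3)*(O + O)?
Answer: -22643/121993189325 ≈ -1.8561e-7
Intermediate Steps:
w(O) = -96*O (w(O) = 6*((-5 - 3)*(O + O)) = 6*(-16*O) = -96*O)
U(H) = -95*H*(154 + H) (U(H) = (H - 96*H)*(H + 154) = (-95*H)*(154 + H) = -95*H*(154 + H))
((-1*(-67929))/((245*D)))/U(259) = ((-1*(-67929))/((245*147)))/((95*259*(-154 - 1*259))) = (67929/36015)/((95*259*(-154 - 259))) = (67929*(1/36015))/((95*259*(-413))) = (22643/12005)/(-10161865) = (22643/12005)*(-1/10161865) = -22643/121993189325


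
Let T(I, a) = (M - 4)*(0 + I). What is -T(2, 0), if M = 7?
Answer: -6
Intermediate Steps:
T(I, a) = 3*I (T(I, a) = (7 - 4)*(0 + I) = 3*I)
-T(2, 0) = -3*2 = -1*6 = -6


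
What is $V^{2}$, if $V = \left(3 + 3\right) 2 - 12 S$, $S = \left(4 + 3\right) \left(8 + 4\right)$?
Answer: $992016$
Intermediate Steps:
$S = 84$ ($S = 7 \cdot 12 = 84$)
$V = -996$ ($V = \left(3 + 3\right) 2 - 1008 = 6 \cdot 2 - 1008 = 12 - 1008 = -996$)
$V^{2} = \left(-996\right)^{2} = 992016$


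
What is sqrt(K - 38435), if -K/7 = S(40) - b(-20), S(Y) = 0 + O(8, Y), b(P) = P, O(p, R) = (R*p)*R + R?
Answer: I*sqrt(128455) ≈ 358.41*I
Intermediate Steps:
O(p, R) = R + p*R**2 (O(p, R) = p*R**2 + R = R + p*R**2)
S(Y) = Y*(1 + 8*Y) (S(Y) = 0 + Y*(1 + Y*8) = 0 + Y*(1 + 8*Y) = Y*(1 + 8*Y))
K = -90020 (K = -7*(40*(1 + 8*40) - 1*(-20)) = -7*(40*(1 + 320) + 20) = -7*(40*321 + 20) = -7*(12840 + 20) = -7*12860 = -90020)
sqrt(K - 38435) = sqrt(-90020 - 38435) = sqrt(-128455) = I*sqrt(128455)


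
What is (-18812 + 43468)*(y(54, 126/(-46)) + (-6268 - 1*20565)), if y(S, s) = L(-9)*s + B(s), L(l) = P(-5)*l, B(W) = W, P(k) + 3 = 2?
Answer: -662269808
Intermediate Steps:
P(k) = -1 (P(k) = -3 + 2 = -1)
L(l) = -l
y(S, s) = 10*s (y(S, s) = (-1*(-9))*s + s = 9*s + s = 10*s)
(-18812 + 43468)*(y(54, 126/(-46)) + (-6268 - 1*20565)) = (-18812 + 43468)*(10*(126/(-46)) + (-6268 - 1*20565)) = 24656*(10*(126*(-1/46)) + (-6268 - 20565)) = 24656*(10*(-63/23) - 26833) = 24656*(-630/23 - 26833) = 24656*(-617789/23) = -662269808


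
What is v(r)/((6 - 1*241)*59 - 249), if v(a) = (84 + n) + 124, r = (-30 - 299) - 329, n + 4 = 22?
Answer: -113/7057 ≈ -0.016012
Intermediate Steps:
n = 18 (n = -4 + 22 = 18)
r = -658 (r = -329 - 329 = -658)
v(a) = 226 (v(a) = (84 + 18) + 124 = 102 + 124 = 226)
v(r)/((6 - 1*241)*59 - 249) = 226/((6 - 1*241)*59 - 249) = 226/((6 - 241)*59 - 249) = 226/(-235*59 - 249) = 226/(-13865 - 249) = 226/(-14114) = 226*(-1/14114) = -113/7057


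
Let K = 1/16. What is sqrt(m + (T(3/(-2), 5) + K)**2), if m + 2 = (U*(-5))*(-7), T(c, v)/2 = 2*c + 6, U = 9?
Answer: sqrt(89537)/16 ≈ 18.702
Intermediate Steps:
K = 1/16 ≈ 0.062500
T(c, v) = 12 + 4*c (T(c, v) = 2*(2*c + 6) = 2*(6 + 2*c) = 12 + 4*c)
m = 313 (m = -2 + (9*(-5))*(-7) = -2 - 45*(-7) = -2 + 315 = 313)
sqrt(m + (T(3/(-2), 5) + K)**2) = sqrt(313 + ((12 + 4*(3/(-2))) + 1/16)**2) = sqrt(313 + ((12 + 4*(3*(-1/2))) + 1/16)**2) = sqrt(313 + ((12 + 4*(-3/2)) + 1/16)**2) = sqrt(313 + ((12 - 6) + 1/16)**2) = sqrt(313 + (6 + 1/16)**2) = sqrt(313 + (97/16)**2) = sqrt(313 + 9409/256) = sqrt(89537/256) = sqrt(89537)/16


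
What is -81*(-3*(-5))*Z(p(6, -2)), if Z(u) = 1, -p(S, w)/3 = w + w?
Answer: -1215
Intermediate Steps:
p(S, w) = -6*w (p(S, w) = -3*(w + w) = -6*w)
-81*(-3*(-5))*Z(p(6, -2)) = -81*(-3*(-5)) = -1215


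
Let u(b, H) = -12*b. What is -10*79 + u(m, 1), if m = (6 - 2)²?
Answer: -982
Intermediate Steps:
m = 16 (m = 4² = 16)
-10*79 + u(m, 1) = -10*79 - 12*16 = -790 - 192 = -982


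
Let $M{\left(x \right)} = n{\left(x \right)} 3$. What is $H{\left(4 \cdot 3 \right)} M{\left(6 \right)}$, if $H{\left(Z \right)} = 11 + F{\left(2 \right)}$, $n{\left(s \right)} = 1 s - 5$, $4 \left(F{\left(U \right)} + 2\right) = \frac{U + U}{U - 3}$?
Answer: $24$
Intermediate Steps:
$F{\left(U \right)} = -2 + \frac{U}{2 \left(-3 + U\right)}$ ($F{\left(U \right)} = -2 + \frac{\left(U + U\right) \frac{1}{U - 3}}{4} = -2 + \frac{2 U \frac{1}{-3 + U}}{4} = -2 + \frac{U}{2 \left(-3 + U\right)}$)
$n{\left(s \right)} = -5 + s$ ($n{\left(s \right)} = s - 5 = -5 + s$)
$H{\left(Z \right)} = 8$ ($H{\left(Z \right)} = 11 + \frac{3 \left(4 - 2\right)}{2 \left(-3 + 2\right)} = 11 + \frac{3 \left(4 - 2\right)}{2 \left(-1\right)} = 11 + \frac{3}{2} \left(-1\right) 2 = 11 - 3 = 8$)
$M{\left(x \right)} = -15 + 3 x$ ($M{\left(x \right)} = \left(-5 + x\right) 3 = -15 + 3 x$)
$H{\left(4 \cdot 3 \right)} M{\left(6 \right)} = 8 \left(-15 + 3 \cdot 6\right) = 8 \left(-15 + 18\right) = 8 \cdot 3 = 24$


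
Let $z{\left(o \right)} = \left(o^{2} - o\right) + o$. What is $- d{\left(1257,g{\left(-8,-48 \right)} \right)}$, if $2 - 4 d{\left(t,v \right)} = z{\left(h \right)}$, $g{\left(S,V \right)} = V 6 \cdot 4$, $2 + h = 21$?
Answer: $\frac{359}{4} \approx 89.75$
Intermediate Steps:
$h = 19$ ($h = -2 + 21 = 19$)
$g{\left(S,V \right)} = 24 V$ ($g{\left(S,V \right)} = 6 V 4 = 24 V$)
$z{\left(o \right)} = o^{2}$
$d{\left(t,v \right)} = - \frac{359}{4}$ ($d{\left(t,v \right)} = \frac{1}{2} - \frac{19^{2}}{4} = \frac{1}{2} - \frac{361}{4} = - \frac{359}{4}$)
$- d{\left(1257,g{\left(-8,-48 \right)} \right)} = \left(-1\right) \left(- \frac{359}{4}\right) = \frac{359}{4}$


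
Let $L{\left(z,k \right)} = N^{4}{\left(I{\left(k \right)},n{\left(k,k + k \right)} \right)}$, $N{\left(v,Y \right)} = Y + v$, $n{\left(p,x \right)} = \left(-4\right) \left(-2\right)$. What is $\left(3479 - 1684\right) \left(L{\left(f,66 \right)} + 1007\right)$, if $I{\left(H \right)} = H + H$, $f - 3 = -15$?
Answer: $689569007565$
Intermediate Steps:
$f = -12$ ($f = 3 - 15 = -12$)
$I{\left(H \right)} = 2 H$
$n{\left(p,x \right)} = 8$
$L{\left(z,k \right)} = \left(8 + 2 k\right)^{4}$
$\left(3479 - 1684\right) \left(L{\left(f,66 \right)} + 1007\right) = \left(3479 - 1684\right) \left(16 \left(4 + 66\right)^{4} + 1007\right) = 1795 \left(16 \cdot 70^{4} + 1007\right) = 1795 \left(16 \cdot 24010000 + 1007\right) = 1795 \left(384160000 + 1007\right) = 1795 \cdot 384161007 = 689569007565$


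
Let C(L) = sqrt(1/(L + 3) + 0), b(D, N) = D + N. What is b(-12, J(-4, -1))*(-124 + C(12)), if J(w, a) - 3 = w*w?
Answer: -868 + 7*sqrt(15)/15 ≈ -866.19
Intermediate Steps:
J(w, a) = 3 + w**2 (J(w, a) = 3 + w*w = 3 + w**2)
C(L) = sqrt(1/(3 + L)) (C(L) = sqrt(1/(3 + L) + 0) = sqrt(1/(3 + L)))
b(-12, J(-4, -1))*(-124 + C(12)) = (-12 + (3 + (-4)**2))*(-124 + sqrt(1/(3 + 12))) = (-12 + (3 + 16))*(-124 + sqrt(1/15)) = (-12 + 19)*(-124 + sqrt(1/15)) = 7*(-124 + sqrt(15)/15) = -868 + 7*sqrt(15)/15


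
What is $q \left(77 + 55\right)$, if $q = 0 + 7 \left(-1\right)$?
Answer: $-924$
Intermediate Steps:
$q = -7$ ($q = 0 - 7 = -7$)
$q \left(77 + 55\right) = - 7 \left(77 + 55\right) = \left(-7\right) 132 = -924$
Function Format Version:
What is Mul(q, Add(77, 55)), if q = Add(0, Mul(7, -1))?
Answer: -924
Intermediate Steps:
q = -7 (q = Add(0, -7) = -7)
Mul(q, Add(77, 55)) = Mul(-7, Add(77, 55)) = Mul(-7, 132) = -924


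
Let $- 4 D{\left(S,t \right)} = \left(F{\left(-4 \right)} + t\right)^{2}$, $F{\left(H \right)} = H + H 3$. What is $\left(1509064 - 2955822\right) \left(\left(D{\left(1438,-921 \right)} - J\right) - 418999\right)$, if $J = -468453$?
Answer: $\frac{492008396987}{2} \approx 2.46 \cdot 10^{11}$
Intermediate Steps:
$F{\left(H \right)} = 4 H$ ($F{\left(H \right)} = H + 3 H = 4 H$)
$D{\left(S,t \right)} = - \frac{\left(-16 + t\right)^{2}}{4}$ ($D{\left(S,t \right)} = - \frac{\left(4 \left(-4\right) + t\right)^{2}}{4} = - \frac{\left(-16 + t\right)^{2}}{4}$)
$\left(1509064 - 2955822\right) \left(\left(D{\left(1438,-921 \right)} - J\right) - 418999\right) = \left(1509064 - 2955822\right) \left(\left(- \frac{\left(-16 - 921\right)^{2}}{4} - -468453\right) - 418999\right) = - 1446758 \left(\left(- \frac{\left(-937\right)^{2}}{4} + 468453\right) - 418999\right) = - 1446758 \left(\left(\left(- \frac{1}{4}\right) 877969 + 468453\right) - 418999\right) = - 1446758 \left(\left(- \frac{877969}{4} + 468453\right) - 418999\right) = - 1446758 \left(\frac{995843}{4} - 418999\right) = \left(-1446758\right) \left(- \frac{680153}{4}\right) = \frac{492008396987}{2}$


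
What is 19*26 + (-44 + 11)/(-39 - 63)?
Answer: 16807/34 ≈ 494.32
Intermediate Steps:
19*26 + (-44 + 11)/(-39 - 63) = 494 - 33/(-102) = 494 - 33*(-1/102) = 494 + 11/34 = 16807/34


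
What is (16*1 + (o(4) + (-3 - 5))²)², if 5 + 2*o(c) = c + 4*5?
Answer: 5329/16 ≈ 333.06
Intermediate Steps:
o(c) = 15/2 + c/2 (o(c) = -5/2 + (c + 4*5)/2 = -5/2 + (c + 20)/2 = -5/2 + (20 + c)/2 = -5/2 + (10 + c/2) = 15/2 + c/2)
(16*1 + (o(4) + (-3 - 5))²)² = (16*1 + ((15/2 + (½)*4) + (-3 - 5))²)² = (16 + ((15/2 + 2) - 8)²)² = (16 + (19/2 - 8)²)² = (16 + (3/2)²)² = (16 + 9/4)² = (73/4)² = 5329/16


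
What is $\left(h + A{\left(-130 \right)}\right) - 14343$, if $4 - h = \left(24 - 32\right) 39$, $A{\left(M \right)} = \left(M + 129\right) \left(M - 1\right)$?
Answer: $-13896$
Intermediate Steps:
$A{\left(M \right)} = \left(-1 + M\right) \left(129 + M\right)$ ($A{\left(M \right)} = \left(129 + M\right) \left(-1 + M\right) = \left(-1 + M\right) \left(129 + M\right)$)
$h = 316$ ($h = 4 - \left(24 - 32\right) 39 = 4 - \left(-8\right) 39 = 4 - -312 = 4 + 312 = 316$)
$\left(h + A{\left(-130 \right)}\right) - 14343 = \left(316 + \left(-129 + \left(-130\right)^{2} + 128 \left(-130\right)\right)\right) - 14343 = \left(316 - -131\right) - 14343 = \left(316 + 131\right) - 14343 = 447 - 14343 = -13896$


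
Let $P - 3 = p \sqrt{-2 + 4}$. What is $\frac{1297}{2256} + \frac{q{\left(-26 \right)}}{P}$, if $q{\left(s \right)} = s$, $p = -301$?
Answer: $\frac{235183289}{408771408} + \frac{7826 \sqrt{2}}{181193} \approx 0.63642$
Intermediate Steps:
$P = 3 - 301 \sqrt{2}$ ($P = 3 - 301 \sqrt{-2 + 4} = 3 - 301 \sqrt{2} \approx -422.68$)
$\frac{1297}{2256} + \frac{q{\left(-26 \right)}}{P} = \frac{1297}{2256} - \frac{26}{3 - 301 \sqrt{2}}$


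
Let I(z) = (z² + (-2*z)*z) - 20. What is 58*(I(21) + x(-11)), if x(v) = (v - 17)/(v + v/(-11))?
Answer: -132878/5 ≈ -26576.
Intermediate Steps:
x(v) = 11*(-17 + v)/(10*v) (x(v) = (-17 + v)/(v + v*(-1/11)) = (-17 + v)/(v - v/11) = (-17 + v)/((10*v/11)) = (-17 + v)*(11/(10*v)) = 11*(-17 + v)/(10*v))
I(z) = -20 - z² (I(z) = (z² - 2*z²) - 20 = -z² - 20 = -20 - z²)
58*(I(21) + x(-11)) = 58*((-20 - 1*21²) + (11/10)*(-17 - 11)/(-11)) = 58*((-20 - 1*441) + (11/10)*(-1/11)*(-28)) = 58*((-20 - 441) + 14/5) = 58*(-461 + 14/5) = 58*(-2291/5) = -132878/5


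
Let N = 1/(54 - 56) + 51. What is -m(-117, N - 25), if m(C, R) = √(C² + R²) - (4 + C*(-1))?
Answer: 121 - 3*√6373/2 ≈ 1.2534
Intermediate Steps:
N = 101/2 (N = 1/(-2) + 51 = -½ + 51 = 101/2 ≈ 50.500)
m(C, R) = -4 + C + √(C² + R²) (m(C, R) = √(C² + R²) - (4 - C) = √(C² + R²) + (-4 + C) = -4 + C + √(C² + R²))
-m(-117, N - 25) = -(-4 - 117 + √((-117)² + (101/2 - 25)²)) = -(-4 - 117 + √(13689 + (51/2)²)) = -(-4 - 117 + √(13689 + 2601/4)) = -(-4 - 117 + √(57357/4)) = -(-4 - 117 + 3*√6373/2) = -(-121 + 3*√6373/2) = 121 - 3*√6373/2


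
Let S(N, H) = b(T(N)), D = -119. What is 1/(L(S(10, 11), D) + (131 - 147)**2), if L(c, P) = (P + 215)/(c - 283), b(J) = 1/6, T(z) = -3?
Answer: 1697/433856 ≈ 0.0039114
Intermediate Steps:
b(J) = 1/6 (b(J) = 1*(1/6) = 1/6)
S(N, H) = 1/6
L(c, P) = (215 + P)/(-283 + c)
1/(L(S(10, 11), D) + (131 - 147)**2) = 1/((215 - 119)/(-283 + 1/6) + (131 - 147)**2) = 1/(96/(-1697/6) + (-16)**2) = 1/(-6/1697*96 + 256) = 1/(-576/1697 + 256) = 1/(433856/1697) = 1697/433856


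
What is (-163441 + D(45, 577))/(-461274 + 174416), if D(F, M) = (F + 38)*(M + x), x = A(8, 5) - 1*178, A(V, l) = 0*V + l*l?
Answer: 11659/26078 ≈ 0.44708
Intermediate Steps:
A(V, l) = l² (A(V, l) = 0 + l² = l²)
x = -153 (x = 5² - 1*178 = 25 - 178 = -153)
D(F, M) = (-153 + M)*(38 + F) (D(F, M) = (F + 38)*(M - 153) = (38 + F)*(-153 + M) = (-153 + M)*(38 + F))
(-163441 + D(45, 577))/(-461274 + 174416) = (-163441 + (-5814 - 153*45 + 38*577 + 45*577))/(-461274 + 174416) = (-163441 + (-5814 - 6885 + 21926 + 25965))/(-286858) = (-163441 + 35192)*(-1/286858) = -128249*(-1/286858) = 11659/26078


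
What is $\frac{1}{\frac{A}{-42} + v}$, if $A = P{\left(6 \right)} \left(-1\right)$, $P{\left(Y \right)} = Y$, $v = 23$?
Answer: $\frac{7}{162} \approx 0.04321$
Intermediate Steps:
$A = -6$ ($A = 6 \left(-1\right) = -6$)
$\frac{1}{\frac{A}{-42} + v} = \frac{1}{\frac{1}{-42} \left(-6\right) + 23} = \frac{1}{\left(- \frac{1}{42}\right) \left(-6\right) + 23} = \frac{1}{\frac{1}{7} + 23} = \frac{1}{\frac{162}{7}} = \frac{7}{162}$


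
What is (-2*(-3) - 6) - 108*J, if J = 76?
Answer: -8208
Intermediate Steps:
(-2*(-3) - 6) - 108*J = (-2*(-3) - 6) - 108*76 = (6 - 6) - 8208 = 0 - 8208 = -8208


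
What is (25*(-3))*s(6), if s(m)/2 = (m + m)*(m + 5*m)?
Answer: -64800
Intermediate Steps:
s(m) = 24*m² (s(m) = 2*((m + m)*(m + 5*m)) = 2*((2*m)*(6*m)) = 2*(12*m²) = 24*m²)
(25*(-3))*s(6) = (25*(-3))*(24*6²) = -1800*36 = -75*864 = -64800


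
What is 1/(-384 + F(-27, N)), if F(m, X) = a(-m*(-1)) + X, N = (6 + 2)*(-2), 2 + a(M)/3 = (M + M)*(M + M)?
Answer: 1/8342 ≈ 0.00011988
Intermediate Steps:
a(M) = -6 + 12*M² (a(M) = -6 + 3*((M + M)*(M + M)) = -6 + 3*((2*M)*(2*M)) = -6 + 3*(4*M²) = -6 + 12*M²)
N = -16 (N = 8*(-2) = -16)
F(m, X) = -6 + X + 12*m² (F(m, X) = (-6 + 12*(-m*(-1))²) + X = (-6 + 12*m²) + X = -6 + X + 12*m²)
1/(-384 + F(-27, N)) = 1/(-384 + (-6 - 16 + 12*(-27)²)) = 1/(-384 + (-6 - 16 + 12*729)) = 1/(-384 + (-6 - 16 + 8748)) = 1/(-384 + 8726) = 1/8342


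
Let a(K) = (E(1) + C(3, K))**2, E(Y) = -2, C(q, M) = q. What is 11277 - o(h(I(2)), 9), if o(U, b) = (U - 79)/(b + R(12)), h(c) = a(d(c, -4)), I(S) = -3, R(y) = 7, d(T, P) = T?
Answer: 90255/8 ≈ 11282.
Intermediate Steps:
a(K) = 1 (a(K) = (-2 + 3)**2 = 1**2 = 1)
h(c) = 1
o(U, b) = (-79 + U)/(7 + b) (o(U, b) = (U - 79)/(b + 7) = (-79 + U)/(7 + b))
11277 - o(h(I(2)), 9) = 11277 - (-79 + 1)/(7 + 9) = 11277 - (-78)/16 = 11277 - 1*(-39/8) = 11277 + 39/8 = 90255/8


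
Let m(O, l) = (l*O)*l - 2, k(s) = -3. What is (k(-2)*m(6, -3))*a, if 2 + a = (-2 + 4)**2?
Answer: -312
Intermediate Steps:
a = 2 (a = -2 + (-2 + 4)**2 = -2 + 2**2 = -2 + 4 = 2)
m(O, l) = -2 + O*l**2 (m(O, l) = (O*l)*l - 2 = O*l**2 - 2 = -2 + O*l**2)
(k(-2)*m(6, -3))*a = -3*(-2 + 6*(-3)**2)*2 = -3*(-2 + 6*9)*2 = -3*(-2 + 54)*2 = -3*52*2 = -156*2 = -312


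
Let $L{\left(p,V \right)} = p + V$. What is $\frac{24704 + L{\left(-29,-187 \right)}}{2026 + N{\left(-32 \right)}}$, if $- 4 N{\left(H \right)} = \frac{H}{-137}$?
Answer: $\frac{1677428}{138777} \approx 12.087$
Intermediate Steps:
$L{\left(p,V \right)} = V + p$
$N{\left(H \right)} = \frac{H}{548}$ ($N{\left(H \right)} = - \frac{H \frac{1}{-137}}{4} = - \frac{H \left(- \frac{1}{137}\right)}{4} = - \frac{\left(- \frac{1}{137}\right) H}{4} = \frac{H}{548}$)
$\frac{24704 + L{\left(-29,-187 \right)}}{2026 + N{\left(-32 \right)}} = \frac{24704 - 216}{2026 + \frac{1}{548} \left(-32\right)} = \frac{24704 - 216}{2026 - \frac{8}{137}} = \frac{24488}{\frac{277554}{137}} = 24488 \cdot \frac{137}{277554} = \frac{1677428}{138777}$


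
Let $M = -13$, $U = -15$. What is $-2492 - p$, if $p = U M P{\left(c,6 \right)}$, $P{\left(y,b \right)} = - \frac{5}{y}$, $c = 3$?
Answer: $-2167$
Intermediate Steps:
$p = -325$ ($p = \left(-15\right) \left(-13\right) \left(- \frac{5}{3}\right) = 195 \left(\left(-5\right) \frac{1}{3}\right) = 195 \left(- \frac{5}{3}\right) = -325$)
$-2492 - p = -2492 - -325 = -2492 + 325 = -2167$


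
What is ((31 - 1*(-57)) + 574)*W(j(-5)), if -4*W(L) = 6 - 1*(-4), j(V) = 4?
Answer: -1655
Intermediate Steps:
W(L) = -5/2 (W(L) = -(6 - 1*(-4))/4 = -(6 + 4)/4 = -1/4*10 = -5/2)
((31 - 1*(-57)) + 574)*W(j(-5)) = ((31 - 1*(-57)) + 574)*(-5/2) = ((31 + 57) + 574)*(-5/2) = (88 + 574)*(-5/2) = 662*(-5/2) = -1655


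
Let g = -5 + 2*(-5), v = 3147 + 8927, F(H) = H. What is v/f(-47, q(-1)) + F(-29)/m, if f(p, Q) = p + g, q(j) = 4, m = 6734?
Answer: -40654057/208754 ≈ -194.75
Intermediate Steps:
v = 12074
g = -15 (g = -5 - 10 = -15)
f(p, Q) = -15 + p (f(p, Q) = p - 15 = -15 + p)
v/f(-47, q(-1)) + F(-29)/m = 12074/(-15 - 47) - 29/6734 = 12074/(-62) - 29*1/6734 = 12074*(-1/62) - 29/6734 = -6037/31 - 29/6734 = -40654057/208754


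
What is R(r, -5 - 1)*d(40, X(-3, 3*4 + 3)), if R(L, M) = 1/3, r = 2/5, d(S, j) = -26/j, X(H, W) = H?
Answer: 26/9 ≈ 2.8889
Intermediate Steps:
r = ⅖ (r = 2*(⅕) = ⅖ ≈ 0.40000)
R(L, M) = ⅓
R(r, -5 - 1)*d(40, X(-3, 3*4 + 3)) = (-26/(-3))/3 = (-26*(-⅓))/3 = (⅓)*(26/3) = 26/9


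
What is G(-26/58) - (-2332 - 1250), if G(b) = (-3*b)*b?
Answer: 3011955/841 ≈ 3581.4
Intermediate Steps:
G(b) = -3*b**2
G(-26/58) - (-2332 - 1250) = -3*(-26/58)**2 - (-2332 - 1250) = -3*(-26*1/58)**2 - 1*(-3582) = -3*(-13/29)**2 + 3582 = -3*169/841 + 3582 = -507/841 + 3582 = 3011955/841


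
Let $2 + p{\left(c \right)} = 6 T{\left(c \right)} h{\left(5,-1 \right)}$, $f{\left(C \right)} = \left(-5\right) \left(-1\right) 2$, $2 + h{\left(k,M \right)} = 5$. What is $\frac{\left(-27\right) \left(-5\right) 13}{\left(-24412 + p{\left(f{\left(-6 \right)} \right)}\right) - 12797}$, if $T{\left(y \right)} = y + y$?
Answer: $- \frac{1755}{36851} \approx -0.047624$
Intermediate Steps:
$T{\left(y \right)} = 2 y$
$h{\left(k,M \right)} = 3$ ($h{\left(k,M \right)} = -2 + 5 = 3$)
$f{\left(C \right)} = 10$ ($f{\left(C \right)} = 5 \cdot 2 = 10$)
$p{\left(c \right)} = -2 + 36 c$ ($p{\left(c \right)} = -2 + 6 \cdot 2 c 3 = -2 + 12 c 3 = -2 + 36 c$)
$\frac{\left(-27\right) \left(-5\right) 13}{\left(-24412 + p{\left(f{\left(-6 \right)} \right)}\right) - 12797} = \frac{\left(-27\right) \left(-5\right) 13}{\left(-24412 + \left(-2 + 36 \cdot 10\right)\right) - 12797} = \frac{135 \cdot 13}{\left(-24412 + \left(-2 + 360\right)\right) - 12797} = \frac{1755}{\left(-24412 + 358\right) - 12797} = \frac{1755}{-24054 - 12797} = \frac{1755}{-36851} = 1755 \left(- \frac{1}{36851}\right) = - \frac{1755}{36851}$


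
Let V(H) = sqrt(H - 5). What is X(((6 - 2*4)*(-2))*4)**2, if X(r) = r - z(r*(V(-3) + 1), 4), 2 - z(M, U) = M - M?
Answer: 196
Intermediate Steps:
V(H) = sqrt(-5 + H)
z(M, U) = 2 (z(M, U) = 2 - (M - M) = 2 - 1*0 = 2 + 0 = 2)
X(r) = -2 + r (X(r) = r - 1*2 = r - 2 = -2 + r)
X(((6 - 2*4)*(-2))*4)**2 = (-2 + ((6 - 2*4)*(-2))*4)**2 = (-2 + ((6 - 8)*(-2))*4)**2 = (-2 - 2*(-2)*4)**2 = (-2 + 4*4)**2 = (-2 + 16)**2 = 14**2 = 196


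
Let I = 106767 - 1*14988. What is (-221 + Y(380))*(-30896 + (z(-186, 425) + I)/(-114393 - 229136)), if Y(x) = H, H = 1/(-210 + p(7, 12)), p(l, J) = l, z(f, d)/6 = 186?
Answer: 476175947531456/69736387 ≈ 6.8282e+6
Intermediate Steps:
z(f, d) = 1116 (z(f, d) = 6*186 = 1116)
I = 91779 (I = 106767 - 14988 = 91779)
H = -1/203 (H = 1/(-210 + 7) = 1/(-203) = -1/203 ≈ -0.0049261)
Y(x) = -1/203
(-221 + Y(380))*(-30896 + (z(-186, 425) + I)/(-114393 - 229136)) = (-221 - 1/203)*(-30896 + (1116 + 91779)/(-114393 - 229136)) = -44864*(-30896 + 92895/(-343529))/203 = -44864*(-30896 + 92895*(-1/343529))/203 = -44864*(-30896 - 92895/343529)/203 = -44864/203*(-10613764879/343529) = 476175947531456/69736387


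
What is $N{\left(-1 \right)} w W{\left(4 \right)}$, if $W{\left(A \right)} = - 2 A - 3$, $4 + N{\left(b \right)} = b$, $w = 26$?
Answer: $1430$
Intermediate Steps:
$N{\left(b \right)} = -4 + b$
$W{\left(A \right)} = -3 - 2 A$
$N{\left(-1 \right)} w W{\left(4 \right)} = \left(-4 - 1\right) 26 \left(-3 - 8\right) = \left(-5\right) 26 \left(-3 - 8\right) = \left(-130\right) \left(-11\right) = 1430$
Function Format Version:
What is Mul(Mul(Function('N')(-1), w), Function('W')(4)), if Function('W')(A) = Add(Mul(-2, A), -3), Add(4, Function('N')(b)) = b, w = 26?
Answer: 1430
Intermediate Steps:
Function('N')(b) = Add(-4, b)
Function('W')(A) = Add(-3, Mul(-2, A))
Mul(Mul(Function('N')(-1), w), Function('W')(4)) = Mul(Mul(Add(-4, -1), 26), Add(-3, Mul(-2, 4))) = Mul(Mul(-5, 26), Add(-3, -8)) = Mul(-130, -11) = 1430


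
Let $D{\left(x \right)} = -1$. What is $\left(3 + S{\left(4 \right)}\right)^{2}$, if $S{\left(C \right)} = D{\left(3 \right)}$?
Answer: $4$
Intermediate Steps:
$S{\left(C \right)} = -1$
$\left(3 + S{\left(4 \right)}\right)^{2} = \left(3 - 1\right)^{2} = 2^{2} = 4$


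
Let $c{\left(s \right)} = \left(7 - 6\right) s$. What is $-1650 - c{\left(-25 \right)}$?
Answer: $-1625$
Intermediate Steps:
$c{\left(s \right)} = s$ ($c{\left(s \right)} = 1 s = s$)
$-1650 - c{\left(-25 \right)} = -1650 - -25 = -1650 + 25 = -1625$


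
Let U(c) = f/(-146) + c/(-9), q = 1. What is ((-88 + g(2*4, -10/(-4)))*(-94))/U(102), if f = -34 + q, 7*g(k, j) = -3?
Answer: -25485468/34055 ≈ -748.36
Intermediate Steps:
g(k, j) = -3/7 (g(k, j) = (⅐)*(-3) = -3/7)
f = -33 (f = -34 + 1 = -33)
U(c) = 33/146 - c/9 (U(c) = -33/(-146) + c/(-9) = -33*(-1/146) + c*(-⅑) = 33/146 - c/9)
((-88 + g(2*4, -10/(-4)))*(-94))/U(102) = ((-88 - 3/7)*(-94))/(33/146 - ⅑*102) = (-619/7*(-94))/(33/146 - 34/3) = 58186/(7*(-4865/438)) = (58186/7)*(-438/4865) = -25485468/34055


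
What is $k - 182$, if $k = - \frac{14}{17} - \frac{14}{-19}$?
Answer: $- \frac{58814}{323} \approx -182.09$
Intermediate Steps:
$k = - \frac{28}{323}$ ($k = \left(-14\right) \frac{1}{17} - - \frac{14}{19} = - \frac{14}{17} + \frac{14}{19} = - \frac{28}{323} \approx -0.086687$)
$k - 182 = - \frac{28}{323} - 182 = - \frac{58814}{323}$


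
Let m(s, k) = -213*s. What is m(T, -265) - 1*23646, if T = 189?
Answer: -63903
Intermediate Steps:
m(T, -265) - 1*23646 = -213*189 - 1*23646 = -40257 - 23646 = -63903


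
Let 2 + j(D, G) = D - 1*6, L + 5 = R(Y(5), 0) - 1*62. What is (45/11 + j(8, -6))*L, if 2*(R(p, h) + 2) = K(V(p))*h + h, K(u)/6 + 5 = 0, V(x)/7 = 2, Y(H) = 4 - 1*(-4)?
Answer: -3105/11 ≈ -282.27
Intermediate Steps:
Y(H) = 8 (Y(H) = 4 + 4 = 8)
V(x) = 14 (V(x) = 7*2 = 14)
K(u) = -30 (K(u) = -30 + 6*0 = -30 + 0 = -30)
R(p, h) = -2 - 29*h/2 (R(p, h) = -2 + (-30*h + h)/2 = -2 + (-29*h)/2 = -2 - 29*h/2)
L = -69 (L = -5 + ((-2 - 29/2*0) - 1*62) = -5 + ((-2 + 0) - 62) = -5 + (-2 - 62) = -5 - 64 = -69)
j(D, G) = -8 + D (j(D, G) = -2 + (D - 1*6) = -2 + (D - 6) = -2 + (-6 + D) = -8 + D)
(45/11 + j(8, -6))*L = (45/11 + (-8 + 8))*(-69) = (45*(1/11) + 0)*(-69) = (45/11 + 0)*(-69) = (45/11)*(-69) = -3105/11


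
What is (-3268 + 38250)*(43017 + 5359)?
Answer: 1692289232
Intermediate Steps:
(-3268 + 38250)*(43017 + 5359) = 34982*48376 = 1692289232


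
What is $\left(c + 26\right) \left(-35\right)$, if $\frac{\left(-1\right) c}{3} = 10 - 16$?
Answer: $-1540$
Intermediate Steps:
$c = 18$ ($c = - 3 \left(10 - 16\right) = \left(-3\right) \left(-6\right) = 18$)
$\left(c + 26\right) \left(-35\right) = \left(18 + 26\right) \left(-35\right) = 44 \left(-35\right) = -1540$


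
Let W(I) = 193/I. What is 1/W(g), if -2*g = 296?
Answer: -148/193 ≈ -0.76684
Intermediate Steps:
g = -148 (g = -½*296 = -148)
1/W(g) = 1/(193/(-148)) = 1/(193*(-1/148)) = 1/(-193/148) = -148/193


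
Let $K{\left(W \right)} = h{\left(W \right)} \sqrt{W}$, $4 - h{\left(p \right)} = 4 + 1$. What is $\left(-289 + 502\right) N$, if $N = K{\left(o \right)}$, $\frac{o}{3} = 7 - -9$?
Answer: $- 852 \sqrt{3} \approx -1475.7$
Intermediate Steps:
$h{\left(p \right)} = -1$ ($h{\left(p \right)} = 4 - \left(4 + 1\right) = 4 - 5 = -1$)
$o = 48$ ($o = 3 \left(7 - -9\right) = 3 \left(7 + 9\right) = 3 \cdot 16 = 48$)
$K{\left(W \right)} = - \sqrt{W}$
$N = - 4 \sqrt{3}$ ($N = - \sqrt{48} = - 4 \sqrt{3} \approx -6.9282$)
$\left(-289 + 502\right) N = \left(-289 + 502\right) \left(- 4 \sqrt{3}\right) = 213 \left(- 4 \sqrt{3}\right) = - 852 \sqrt{3}$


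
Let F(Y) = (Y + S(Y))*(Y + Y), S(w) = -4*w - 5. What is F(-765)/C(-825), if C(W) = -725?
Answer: 140148/29 ≈ 4832.7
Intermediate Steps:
S(w) = -5 - 4*w
F(Y) = 2*Y*(-5 - 3*Y) (F(Y) = (Y + (-5 - 4*Y))*(Y + Y) = (-5 - 3*Y)*(2*Y) = 2*Y*(-5 - 3*Y))
F(-765)/C(-825) = -2*(-765)*(5 + 3*(-765))/(-725) = -2*(-765)*(5 - 2295)*(-1/725) = -2*(-765)*(-2290)*(-1/725) = -3503700*(-1/725) = 140148/29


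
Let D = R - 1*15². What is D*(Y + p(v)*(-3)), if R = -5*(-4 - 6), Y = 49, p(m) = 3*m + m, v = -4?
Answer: -16975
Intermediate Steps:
p(m) = 4*m
R = 50 (R = -5*(-10) = 50)
D = -175 (D = 50 - 1*15² = 50 - 1*225 = 50 - 225 = -175)
D*(Y + p(v)*(-3)) = -175*(49 + (4*(-4))*(-3)) = -175*(49 - 16*(-3)) = -175*(49 + 48) = -175*97 = -16975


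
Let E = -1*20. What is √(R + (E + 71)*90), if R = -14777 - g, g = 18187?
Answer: I*√28374 ≈ 168.45*I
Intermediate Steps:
E = -20
R = -32964 (R = -14777 - 1*18187 = -14777 - 18187 = -32964)
√(R + (E + 71)*90) = √(-32964 + (-20 + 71)*90) = √(-32964 + 51*90) = √(-32964 + 4590) = √(-28374) = I*√28374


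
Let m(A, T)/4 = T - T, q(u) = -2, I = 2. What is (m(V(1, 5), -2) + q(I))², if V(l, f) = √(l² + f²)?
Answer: 4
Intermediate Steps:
V(l, f) = √(f² + l²)
m(A, T) = 0 (m(A, T) = 4*(T - T) = 4*0 = 0)
(m(V(1, 5), -2) + q(I))² = (0 - 2)² = (-2)² = 4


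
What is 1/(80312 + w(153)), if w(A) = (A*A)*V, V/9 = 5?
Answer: 1/1133717 ≈ 8.8205e-7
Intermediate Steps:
V = 45 (V = 9*5 = 45)
w(A) = 45*A² (w(A) = (A*A)*45 = A²*45 = 45*A²)
1/(80312 + w(153)) = 1/(80312 + 45*153²) = 1/(80312 + 45*23409) = 1/(80312 + 1053405) = 1/1133717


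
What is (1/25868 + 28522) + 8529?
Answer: 958435269/25868 ≈ 37051.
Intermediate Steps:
(1/25868 + 28522) + 8529 = 737807097/25868 + 8529 = 958435269/25868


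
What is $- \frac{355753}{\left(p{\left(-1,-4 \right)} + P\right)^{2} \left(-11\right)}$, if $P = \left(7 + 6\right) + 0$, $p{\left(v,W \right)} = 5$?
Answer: $\frac{355753}{3564} \approx 99.818$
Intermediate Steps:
$P = 13$ ($P = 13 + 0 = 13$)
$- \frac{355753}{\left(p{\left(-1,-4 \right)} + P\right)^{2} \left(-11\right)} = - \frac{355753}{\left(5 + 13\right)^{2} \left(-11\right)} = - \frac{355753}{18^{2} \left(-11\right)} = - \frac{355753}{324 \left(-11\right)} = - \frac{355753}{-3564} = \left(-355753\right) \left(- \frac{1}{3564}\right) = \frac{355753}{3564}$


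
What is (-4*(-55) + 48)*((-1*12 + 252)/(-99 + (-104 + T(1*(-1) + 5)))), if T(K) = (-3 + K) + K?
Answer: -10720/33 ≈ -324.85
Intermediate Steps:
T(K) = -3 + 2*K
(-4*(-55) + 48)*((-1*12 + 252)/(-99 + (-104 + T(1*(-1) + 5)))) = (-4*(-55) + 48)*((-1*12 + 252)/(-99 + (-104 + (-3 + 2*(1*(-1) + 5))))) = (220 + 48)*((-12 + 252)/(-99 + (-104 + (-3 + 2*(-1 + 5))))) = 268*(240/(-99 + (-104 + (-3 + 2*4)))) = 268*(240/(-99 + (-104 + (-3 + 8)))) = 268*(240/(-99 + (-104 + 5))) = 268*(240/(-99 - 99)) = 268*(240/(-198)) = 268*(240*(-1/198)) = 268*(-40/33) = -10720/33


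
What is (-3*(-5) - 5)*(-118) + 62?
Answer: -1118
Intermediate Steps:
(-3*(-5) - 5)*(-118) + 62 = (15 - 5)*(-118) + 62 = 10*(-118) + 62 = -1180 + 62 = -1118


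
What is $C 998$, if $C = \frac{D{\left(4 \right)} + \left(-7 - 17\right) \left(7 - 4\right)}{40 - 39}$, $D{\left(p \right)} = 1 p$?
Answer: $-67864$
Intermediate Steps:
$D{\left(p \right)} = p$
$C = -68$ ($C = \frac{4 + \left(-7 - 17\right) \left(7 - 4\right)}{40 - 39} = \frac{4 - 72}{1} = \left(4 - 72\right) 1 = \left(-68\right) 1 = -68$)
$C 998 = \left(-68\right) 998 = -67864$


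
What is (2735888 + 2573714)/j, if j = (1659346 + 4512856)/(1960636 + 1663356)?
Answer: 9620977585592/3086101 ≈ 3.1175e+6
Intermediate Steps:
j = 3086101/1811996 (j = 6172202/3623992 = 6172202*(1/3623992) = 3086101/1811996 ≈ 1.7031)
(2735888 + 2573714)/j = (2735888 + 2573714)/(3086101/1811996) = 5309602*(1811996/3086101) = 9620977585592/3086101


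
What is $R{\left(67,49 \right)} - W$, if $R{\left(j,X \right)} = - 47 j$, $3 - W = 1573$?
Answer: $-1579$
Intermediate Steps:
$W = -1570$ ($W = 3 - 1573 = -1570$)
$R{\left(67,49 \right)} - W = \left(-47\right) 67 - -1570 = -3149 + 1570 = -1579$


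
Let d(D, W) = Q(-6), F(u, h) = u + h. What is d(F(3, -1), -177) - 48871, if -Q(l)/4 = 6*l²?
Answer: -49735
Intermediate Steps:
Q(l) = -24*l²
F(u, h) = h + u
d(D, W) = -864 (d(D, W) = -24*(-6)² = -24*36 = -864)
d(F(3, -1), -177) - 48871 = -864 - 48871 = -49735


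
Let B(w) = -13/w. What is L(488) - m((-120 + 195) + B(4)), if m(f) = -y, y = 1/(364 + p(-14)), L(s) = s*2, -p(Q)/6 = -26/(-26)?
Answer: 349409/358 ≈ 976.00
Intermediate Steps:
p(Q) = -6 (p(Q) = -(-156)/(-26) = -(-156)*(-1)/26 = -6*1 = -6)
L(s) = 2*s
y = 1/358 (y = 1/(364 - 6) = 1/358 ≈ 0.0027933)
m(f) = -1/358 (m(f) = -1*1/358 = -1/358)
L(488) - m((-120 + 195) + B(4)) = 2*488 - 1*(-1/358) = 976 + 1/358 = 349409/358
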